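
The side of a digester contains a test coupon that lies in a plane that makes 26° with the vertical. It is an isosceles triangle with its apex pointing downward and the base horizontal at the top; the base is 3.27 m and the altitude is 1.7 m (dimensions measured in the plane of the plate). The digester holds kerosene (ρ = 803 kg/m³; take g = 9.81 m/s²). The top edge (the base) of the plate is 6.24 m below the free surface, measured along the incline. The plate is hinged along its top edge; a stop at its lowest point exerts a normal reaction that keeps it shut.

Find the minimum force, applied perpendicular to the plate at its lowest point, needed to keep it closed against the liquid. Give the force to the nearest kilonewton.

P ≈ 47 kN

γ = ρg = 803 × 9.81 / 1000 = 7.87743 kN/m³.
The plate makes 26° with the vertical, i.e. θ = 90° − 26° = 64° to the horizontal. Measuring y along the incline from the free-surface line, vertical depth h = y·sinθ with sinθ = 0.898794.
With the apex down, the centroid sits h/3 = 1.7/3 = 0.566667 m below the base (the top edge), so y_c = 6.24 + 0.566667 = 6.80667 m and h_c = 6.80667 × 0.898794 = 6.11779 m.
A = ½ × 3.27 × 1.7 = 2.7795 m².
Resultant F = γ·h_c·A = 7.87743 × 6.11779 × 2.7795 = 133.951 kN.
I_c = b·h³/36 = 3.27 × 1.7³/36 = 0.446264 m⁴.
Centre of pressure: y_p = y_c + I_c/(y_c·A) = 6.80667 + 0.446264/(6.80667 × 2.7795) = 6.80667 + 0.023588 = 6.83026 m along the plane.
The resultant acts 0.566667 + 0.023588 = 0.590255 m (along the plate) below the hinge at the top edge, so the moment about the hinge is M = F × 0.590255 = 133.951 × 0.590255 = 79.0652 kN·m.
A normal force at the bottom, 1.7 m from the hinge, must supply this moment: P = 79.0652/1.7 = 46.5089 kN.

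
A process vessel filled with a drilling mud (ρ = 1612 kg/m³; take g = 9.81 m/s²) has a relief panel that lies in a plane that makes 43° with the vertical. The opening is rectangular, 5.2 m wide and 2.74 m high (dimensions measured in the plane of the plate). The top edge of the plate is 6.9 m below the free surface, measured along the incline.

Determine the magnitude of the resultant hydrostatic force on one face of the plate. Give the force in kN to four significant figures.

F ≈ 1363 kN

γ = ρg = 1612 × 9.81 / 1000 = 15.81372 kN/m³.
The plate makes 43° with the vertical, i.e. θ = 90° − 43° = 47° to the horizontal. Measuring y along the incline from the free-surface line, vertical depth h = y·sinθ with sinθ = 0.731354.
The centroid lies 2.74/2 = 1.37 m below the top edge, so y_c = 6.9 + 1.37 = 8.27 m and h_c = 8.27 × 0.731354 = 6.0483 m.
A = 5.2 × 2.74 = 14.248 m².
Resultant F = γ·h_c·A = 15.81372 × 6.0483 × 14.248 = 1362.77 kN.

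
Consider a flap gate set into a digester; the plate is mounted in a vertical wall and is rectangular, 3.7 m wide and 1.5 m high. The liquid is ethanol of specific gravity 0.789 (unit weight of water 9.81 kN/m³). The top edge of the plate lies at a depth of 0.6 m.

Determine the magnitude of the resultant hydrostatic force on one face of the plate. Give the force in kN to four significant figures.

F ≈ 57.99 kN

γ = 0.789 × 9.81 = 7.74009 kN/m³.
The centroid lies 1.5/2 = 0.75 m below the top edge, so the centroid depth is h_c = 0.6 + 0.75 = 1.35 m.
A = 3.7 × 1.5 = 5.55 m².
Resultant F = γ·h_c·A = 7.74009 × 1.35 × 5.55 = 57.9926 kN.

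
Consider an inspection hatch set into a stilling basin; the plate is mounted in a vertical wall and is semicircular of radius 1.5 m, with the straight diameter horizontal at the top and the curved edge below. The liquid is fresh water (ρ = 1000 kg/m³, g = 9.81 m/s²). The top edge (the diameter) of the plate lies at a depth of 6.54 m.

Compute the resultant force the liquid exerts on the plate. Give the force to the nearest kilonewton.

γ = ρg = 1000 × 9.81 = 9810 N/m³ = 9.81 kN/m³.
The centroid of a semicircle lies 4r/(3π) = 0.63662 m from the diameter, here below the top edge, so the centroid depth is h_c = 6.54 + 0.63662 = 7.17662 m.
A = πr²/2 = π × 1.5²/2 = 3.53429 m².
Resultant F = γ·h_c·A = 9.81 × 7.17662 × 3.53429 = 248.823 kN.

F ≈ 249 kN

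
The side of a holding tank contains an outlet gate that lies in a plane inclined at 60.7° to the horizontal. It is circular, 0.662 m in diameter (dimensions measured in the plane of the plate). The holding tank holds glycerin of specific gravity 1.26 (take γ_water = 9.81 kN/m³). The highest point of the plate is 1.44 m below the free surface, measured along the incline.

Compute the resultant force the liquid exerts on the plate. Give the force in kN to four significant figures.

γ = 1.26 × 9.81 = 12.3606 kN/m³.
Let θ = 60.7° be the plate's angle to the horizontal; measure y along the incline from where the plane meets the free surface. Vertical depth h = y·sinθ with sinθ = 0.872069.
The centroid is at the centre, 0.331 m below the top of the plate, so y_c = 1.44 + 0.331 = 1.771 m and h_c = 1.771 × 0.872069 = 1.54443 m.
A = π(0.331)² = 0.344196 m².
Resultant F = γ·h_c·A = 12.3606 × 1.54443 × 0.344196 = 6.57073 kN.

F ≈ 6.571 kN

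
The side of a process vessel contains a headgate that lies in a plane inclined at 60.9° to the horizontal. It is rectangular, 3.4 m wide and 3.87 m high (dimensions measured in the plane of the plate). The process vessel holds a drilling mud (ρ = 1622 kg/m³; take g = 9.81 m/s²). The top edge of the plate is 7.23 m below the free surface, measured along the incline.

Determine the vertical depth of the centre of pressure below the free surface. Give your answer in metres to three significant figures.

h_p = 8.13 m

γ = ρg = 1622 × 9.81 / 1000 = 15.91182 kN/m³.
Let θ = 60.9° be the plate's angle to the horizontal; measure y along the incline from where the plane meets the free surface. Vertical depth h = y·sinθ with sinθ = 0.873772.
The centroid lies 3.87/2 = 1.935 m below the top edge, so y_c = 7.23 + 1.935 = 9.165 m and h_c = 9.165 × 0.873772 = 8.00812 m.
A = 3.4 × 3.87 = 13.158 m².
Resultant F = γ·h_c·A = 15.91182 × 8.00812 × 13.158 = 1676.64 kN.
I_c = b·h³/12 = 3.4 × 3.87³/12 = 16.4222 m⁴.
Centre of pressure: y_p = y_c + I_c/(y_c·A) = 9.165 + 16.4222/(9.165 × 13.158) = 9.165 + 0.136179 = 9.30118 m along the plane.
Vertically, h_p = y_p·sinθ = 9.30118 × 0.873772 = 8.12711 m.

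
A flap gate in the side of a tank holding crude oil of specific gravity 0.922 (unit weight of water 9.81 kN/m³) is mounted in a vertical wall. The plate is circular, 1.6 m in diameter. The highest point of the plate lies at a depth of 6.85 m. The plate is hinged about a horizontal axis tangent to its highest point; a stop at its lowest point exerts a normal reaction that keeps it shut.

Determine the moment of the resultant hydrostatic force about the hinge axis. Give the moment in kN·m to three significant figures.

M ≈ 114 kN·m

γ = 0.922 × 9.81 = 9.04482 kN/m³.
The centroid is at the centre, 0.8 m below the top of the plate, so the centroid depth is h_c = 6.85 + 0.8 = 7.65 m.
A = π(0.8)² = 2.01062 m².
Resultant F = γ·h_c·A = 9.04482 × 7.65 × 2.01062 = 139.121 kN.
I_c = πr⁴/4 = π × 0.8⁴/4 = 0.321699 m⁴.
Centre of pressure: y_p = y_c + I_c/(y_c·A) = 7.65 + 0.321699/(7.65 × 2.01062) = 7.65 + 0.020915 = 7.67091 m along the plane.
The resultant acts 0.8 + 0.020915 = 0.820915 m (along the plate) below the hinge at the top edge, so the moment about the hinge is M = F × 0.820915 = 139.121 × 0.820915 = 114.207 kN·m.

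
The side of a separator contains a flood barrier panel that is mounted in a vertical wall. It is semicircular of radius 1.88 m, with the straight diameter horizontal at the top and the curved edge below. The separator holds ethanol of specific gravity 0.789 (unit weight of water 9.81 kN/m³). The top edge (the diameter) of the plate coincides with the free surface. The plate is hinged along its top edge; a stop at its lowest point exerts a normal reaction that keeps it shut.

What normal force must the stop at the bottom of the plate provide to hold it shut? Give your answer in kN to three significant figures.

γ = 0.789 × 9.81 = 7.74009 kN/m³.
The centroid of a semicircle lies 4r/(3π) = 0.797897 m from the diameter, here below the top edge, so the centroid depth is h_c = 0.797897 m.
A = πr²/2 = π × 1.88²/2 = 5.55182 m².
Resultant F = γ·h_c·A = 7.74009 × 0.797897 × 5.55182 = 34.2869 kN.
I_c = (π/8 − 8/(9π))·r⁴ = 0.109757 × 1.88⁴ = 1.37108 m⁴.
Centre of pressure: y_p = y_c + I_c/(y_c·A) = 0.797897 + 1.37108/(0.797897 × 5.55182) = 0.797897 + 0.309514 = 1.10741 m along the plane.
The resultant acts 0.797897 + 0.309514 = 1.10741 m (along the plate) below the hinge at the top edge, so the moment about the hinge is M = F × 1.10741 = 34.2869 × 1.10741 = 37.9697 kN·m.
A normal force at the bottom, 1.88 m from the hinge, must supply this moment: P = 37.9697/1.88 = 20.1966 kN.

P ≈ 20.2 kN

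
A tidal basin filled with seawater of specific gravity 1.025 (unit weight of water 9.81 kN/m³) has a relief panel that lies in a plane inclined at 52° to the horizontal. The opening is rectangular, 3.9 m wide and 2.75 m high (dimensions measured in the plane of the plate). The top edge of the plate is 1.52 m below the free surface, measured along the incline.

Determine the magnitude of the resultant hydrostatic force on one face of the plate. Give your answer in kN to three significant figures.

γ = 1.025 × 9.81 = 10.05525 kN/m³.
Let θ = 52° be the plate's angle to the horizontal; measure y along the incline from where the plane meets the free surface. Vertical depth h = y·sinθ with sinθ = 0.788011.
The centroid lies 2.75/2 = 1.375 m below the top edge, so y_c = 1.52 + 1.375 = 2.895 m and h_c = 2.895 × 0.788011 = 2.28129 m.
A = 3.9 × 2.75 = 10.725 m².
Resultant F = γ·h_c·A = 10.05525 × 2.28129 × 10.725 = 246.02 kN.

F ≈ 246 kN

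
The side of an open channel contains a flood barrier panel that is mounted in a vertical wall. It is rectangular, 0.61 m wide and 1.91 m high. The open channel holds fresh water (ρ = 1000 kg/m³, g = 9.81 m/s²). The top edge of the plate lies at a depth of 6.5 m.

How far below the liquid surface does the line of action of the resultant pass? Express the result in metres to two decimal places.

γ = ρg = 1000 × 9.81 = 9810 N/m³ = 9.81 kN/m³.
The centroid lies 1.91/2 = 0.955 m below the top edge, so the centroid depth is h_c = 6.5 + 0.955 = 7.455 m.
A = 0.61 × 1.91 = 1.1651 m².
Resultant F = γ·h_c·A = 9.81 × 7.455 × 1.1651 = 85.2079 kN.
I_c = b·h³/12 = 0.61 × 1.91³/12 = 0.3542 m⁴.
Centre of pressure: y_p = y_c + I_c/(y_c·A) = 7.455 + 0.3542/(7.455 × 1.1651) = 7.455 + 0.0407791 = 7.49578 m along the plane.

h_p = 7.50 m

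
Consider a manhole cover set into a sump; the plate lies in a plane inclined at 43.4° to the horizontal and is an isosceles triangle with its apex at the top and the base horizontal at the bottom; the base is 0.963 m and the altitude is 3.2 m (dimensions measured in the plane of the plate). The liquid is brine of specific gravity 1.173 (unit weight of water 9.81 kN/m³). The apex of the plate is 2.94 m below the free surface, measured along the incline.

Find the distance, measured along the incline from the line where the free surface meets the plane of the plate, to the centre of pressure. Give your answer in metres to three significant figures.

y_p = 5.19 m

γ = 1.173 × 9.81 = 11.50713 kN/m³.
Let θ = 43.4° be the plate's angle to the horizontal; measure y along the incline from where the plane meets the free surface. Vertical depth h = y·sinθ with sinθ = 0.687088.
With the apex up, the centroid sits 2h/3 = 2 × 3.2/3 = 2.13333 m below the apex, so y_c = 2.94 + 2.13333 = 5.07333 m and h_c = 5.07333 × 0.687088 = 3.48582 m.
A = ½ × 0.963 × 3.2 = 1.5408 m².
Resultant F = γ·h_c·A = 11.50713 × 3.48582 × 1.5408 = 61.8042 kN.
I_c = b·h³/36 = 0.963 × 3.2³/36 = 0.876544 m⁴.
Centre of pressure: y_p = y_c + I_c/(y_c·A) = 5.07333 + 0.876544/(5.07333 × 1.5408) = 5.07333 + 0.112133 = 5.18546 m along the plane.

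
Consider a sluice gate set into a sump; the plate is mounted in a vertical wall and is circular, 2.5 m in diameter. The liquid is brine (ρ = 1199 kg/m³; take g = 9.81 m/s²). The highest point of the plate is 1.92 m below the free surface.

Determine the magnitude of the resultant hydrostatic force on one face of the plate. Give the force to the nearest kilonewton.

F ≈ 183 kN

γ = ρg = 1199 × 9.81 / 1000 = 11.76219 kN/m³.
The centroid is at the centre, 1.25 m below the top of the plate, so the centroid depth is h_c = 1.92 + 1.25 = 3.17 m.
A = π(1.25)² = 4.90874 m².
Resultant F = γ·h_c·A = 11.76219 × 3.17 × 4.90874 = 183.028 kN.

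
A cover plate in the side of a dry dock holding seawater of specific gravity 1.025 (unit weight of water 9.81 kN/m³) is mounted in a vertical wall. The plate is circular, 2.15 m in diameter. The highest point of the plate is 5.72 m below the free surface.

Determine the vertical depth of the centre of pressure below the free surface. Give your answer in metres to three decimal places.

h_p = 6.838 m

γ = 1.025 × 9.81 = 10.05525 kN/m³.
The centroid is at the centre, 1.075 m below the top of the plate, so the centroid depth is h_c = 5.72 + 1.075 = 6.795 m.
A = π(1.075)² = 3.6305 m².
Resultant F = γ·h_c·A = 10.05525 × 6.795 × 3.6305 = 248.055 kN.
I_c = πr⁴/4 = π × 1.075⁴/4 = 1.04888 m⁴.
Centre of pressure: y_p = y_c + I_c/(y_c·A) = 6.795 + 1.04888/(6.795 × 3.6305) = 6.795 + 0.0425177 = 6.83752 m along the plane.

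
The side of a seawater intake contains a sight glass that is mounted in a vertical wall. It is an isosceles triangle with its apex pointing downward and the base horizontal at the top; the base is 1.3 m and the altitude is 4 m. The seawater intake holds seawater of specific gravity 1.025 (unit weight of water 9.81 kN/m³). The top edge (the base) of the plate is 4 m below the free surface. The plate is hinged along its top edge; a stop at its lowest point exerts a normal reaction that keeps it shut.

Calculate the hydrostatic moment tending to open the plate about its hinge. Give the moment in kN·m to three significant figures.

M ≈ 209 kN·m

γ = 1.025 × 9.81 = 10.05525 kN/m³.
With the apex down, the centroid sits h/3 = 4/3 = 1.33333 m below the base (the top edge), so the centroid depth is h_c = 4 + 1.33333 = 5.33333 m.
A = ½ × 1.3 × 4 = 2.6 m².
Resultant F = γ·h_c·A = 10.05525 × 5.33333 × 2.6 = 139.433 kN.
I_c = b·h³/36 = 1.3 × 4³/36 = 2.31111 m⁴.
Centre of pressure: y_p = y_c + I_c/(y_c·A) = 5.33333 + 2.31111/(5.33333 × 2.6) = 5.33333 + 0.166667 = 5.5 m along the plane.
The resultant acts 1.33333 + 0.166667 = 1.5 m (along the plate) below the hinge at the top edge, so the moment about the hinge is M = F × 1.5 = 139.433 × 1.5 = 209.149 kN·m.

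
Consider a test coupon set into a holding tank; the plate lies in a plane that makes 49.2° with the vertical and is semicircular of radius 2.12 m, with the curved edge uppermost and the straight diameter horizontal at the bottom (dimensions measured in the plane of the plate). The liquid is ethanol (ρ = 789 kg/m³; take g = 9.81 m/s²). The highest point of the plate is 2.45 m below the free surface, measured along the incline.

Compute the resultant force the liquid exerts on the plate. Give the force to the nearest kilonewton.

γ = ρg = 789 × 9.81 / 1000 = 7.74009 kN/m³.
The plate makes 49.2° with the vertical, i.e. θ = 90° − 49.2° = 40.8° to the horizontal. Measuring y along the incline from the free-surface line, vertical depth h = y·sinθ with sinθ = 0.653421.
The centroid lies 4r/(3π) = 0.899756 m above the diameter, so r − 4r/(3π) = 2.12 − 0.899756 = 1.22024 m below the topmost point, so y_c = 2.45 + 1.22024 = 3.67024 m and h_c = 3.67024 × 0.653421 = 2.39821 m.
A = πr²/2 = π × 2.12²/2 = 7.05979 m².
Resultant F = γ·h_c·A = 7.74009 × 2.39821 × 7.05979 = 131.046 kN.

F ≈ 131 kN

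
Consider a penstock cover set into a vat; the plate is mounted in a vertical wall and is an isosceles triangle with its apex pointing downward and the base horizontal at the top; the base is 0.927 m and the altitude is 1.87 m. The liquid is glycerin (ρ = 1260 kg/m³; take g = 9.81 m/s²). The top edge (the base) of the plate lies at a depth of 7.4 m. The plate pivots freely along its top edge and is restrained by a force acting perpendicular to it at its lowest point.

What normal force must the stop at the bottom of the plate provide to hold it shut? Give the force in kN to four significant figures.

P ≈ 29.77 kN

γ = ρg = 1260 × 9.81 / 1000 = 12.3606 kN/m³.
With the apex down, the centroid sits h/3 = 1.87/3 = 0.623333 m below the base (the top edge), so the centroid depth is h_c = 7.4 + 0.623333 = 8.02333 m.
A = ½ × 0.927 × 1.87 = 0.866745 m².
Resultant F = γ·h_c·A = 12.3606 × 8.02333 × 0.866745 = 85.9579 kN.
I_c = b·h³/36 = 0.927 × 1.87³/36 = 0.168384 m⁴.
Centre of pressure: y_p = y_c + I_c/(y_c·A) = 8.02333 + 0.168384/(8.02333 × 0.866745) = 8.02333 + 0.0242133 = 8.04754 m along the plane.
The resultant acts 0.623333 + 0.0242133 = 0.647546 m (along the plate) below the hinge at the top edge, so the moment about the hinge is M = F × 0.647546 = 85.9579 × 0.647546 = 55.6617 kN·m.
A normal force at the bottom, 1.87 m from the hinge, must supply this moment: P = 55.6617/1.87 = 29.7656 kN.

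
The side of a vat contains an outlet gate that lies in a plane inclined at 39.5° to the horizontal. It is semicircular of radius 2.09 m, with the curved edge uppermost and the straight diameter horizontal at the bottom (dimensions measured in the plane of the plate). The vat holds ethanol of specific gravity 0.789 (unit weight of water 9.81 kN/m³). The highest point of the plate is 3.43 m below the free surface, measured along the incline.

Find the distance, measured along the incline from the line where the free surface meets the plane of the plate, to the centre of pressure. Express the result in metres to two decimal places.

y_p = 4.70 m

γ = 0.789 × 9.81 = 7.74009 kN/m³.
Let θ = 39.5° be the plate's angle to the horizontal; measure y along the incline from where the plane meets the free surface. Vertical depth h = y·sinθ with sinθ = 0.636078.
The centroid lies 4r/(3π) = 0.887024 m above the diameter, so r − 4r/(3π) = 2.09 − 0.887024 = 1.20298 m below the topmost point, so y_c = 3.43 + 1.20298 = 4.63298 m and h_c = 4.63298 × 0.636078 = 2.94694 m.
A = πr²/2 = π × 2.09²/2 = 6.8614 m².
Resultant F = γ·h_c·A = 7.74009 × 2.94694 × 6.8614 = 156.506 kN.
I_c = (π/8 − 8/(9π))·r⁴ = 0.109757 × 2.09⁴ = 2.0942 m⁴.
Centre of pressure: y_p = y_c + I_c/(y_c·A) = 4.63298 + 2.0942/(4.63298 × 6.8614) = 4.63298 + 0.0658787 = 4.69886 m along the plane.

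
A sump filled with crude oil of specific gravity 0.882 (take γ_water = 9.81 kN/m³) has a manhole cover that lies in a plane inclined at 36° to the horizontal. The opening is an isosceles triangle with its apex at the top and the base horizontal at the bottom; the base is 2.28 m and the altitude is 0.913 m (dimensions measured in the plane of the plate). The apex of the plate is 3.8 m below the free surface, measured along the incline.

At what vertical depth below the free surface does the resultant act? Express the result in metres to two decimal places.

h_p = 2.60 m

γ = 0.882 × 9.81 = 8.65242 kN/m³.
Let θ = 36° be the plate's angle to the horizontal; measure y along the incline from where the plane meets the free surface. Vertical depth h = y·sinθ with sinθ = 0.587785.
With the apex up, the centroid sits 2h/3 = 2 × 0.913/3 = 0.608667 m below the apex, so y_c = 3.8 + 0.608667 = 4.40867 m and h_c = 4.40867 × 0.587785 = 2.59135 m.
A = ½ × 2.28 × 0.913 = 1.04082 m².
Resultant F = γ·h_c·A = 8.65242 × 2.59135 × 1.04082 = 23.3367 kN.
I_c = b·h³/36 = 2.28 × 0.913³/36 = 0.0481997 m⁴.
Centre of pressure: y_p = y_c + I_c/(y_c·A) = 4.40867 + 0.0481997/(4.40867 × 1.04082) = 4.40867 + 0.0105042 = 4.41917 m along the plane.
Vertically, h_p = y_p·sinθ = 4.41917 × 0.587785 = 2.59752 m.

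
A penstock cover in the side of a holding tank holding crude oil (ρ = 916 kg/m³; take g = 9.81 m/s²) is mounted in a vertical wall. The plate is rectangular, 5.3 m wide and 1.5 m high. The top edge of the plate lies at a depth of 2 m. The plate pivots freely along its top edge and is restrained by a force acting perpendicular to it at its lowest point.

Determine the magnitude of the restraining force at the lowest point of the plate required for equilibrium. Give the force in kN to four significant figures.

γ = ρg = 916 × 9.81 / 1000 = 8.98596 kN/m³.
The centroid lies 1.5/2 = 0.75 m below the top edge, so the centroid depth is h_c = 2 + 0.75 = 2.75 m.
A = 5.3 × 1.5 = 7.95 m².
Resultant F = γ·h_c·A = 8.98596 × 2.75 × 7.95 = 196.456 kN.
I_c = b·h³/12 = 5.3 × 1.5³/12 = 1.49062 m⁴.
Centre of pressure: y_p = y_c + I_c/(y_c·A) = 2.75 + 1.49062/(2.75 × 7.95) = 2.75 + 0.0681816 = 2.81818 m along the plane.
The resultant acts 0.75 + 0.0681816 = 0.818182 m (along the plate) below the hinge at the top edge, so the moment about the hinge is M = F × 0.818182 = 196.456 × 0.818182 = 160.737 kN·m.
A normal force at the bottom, 1.5 m from the hinge, must supply this moment: P = 160.737/1.5 = 107.158 kN.

P ≈ 107.2 kN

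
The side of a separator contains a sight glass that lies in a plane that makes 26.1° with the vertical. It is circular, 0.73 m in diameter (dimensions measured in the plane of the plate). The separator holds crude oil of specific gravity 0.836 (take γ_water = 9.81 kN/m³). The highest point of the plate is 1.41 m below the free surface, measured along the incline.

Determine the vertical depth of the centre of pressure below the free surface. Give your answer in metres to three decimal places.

h_p = 1.611 m

γ = 0.836 × 9.81 = 8.20116 kN/m³.
The plate makes 26.1° with the vertical, i.e. θ = 90° − 26.1° = 63.9° to the horizontal. Measuring y along the incline from the free-surface line, vertical depth h = y·sinθ with sinθ = 0.898028.
The centroid is at the centre, 0.365 m below the top of the plate, so y_c = 1.41 + 0.365 = 1.775 m and h_c = 1.775 × 0.898028 = 1.594 m.
A = π(0.365)² = 0.418539 m².
Resultant F = γ·h_c·A = 8.20116 × 1.594 × 0.418539 = 5.47141 kN.
I_c = πr⁴/4 = π × 0.365⁴/4 = 0.01394 m⁴.
Centre of pressure: y_p = y_c + I_c/(y_c·A) = 1.775 + 0.01394/(1.775 × 0.418539) = 1.775 + 0.0187641 = 1.79376 m along the plane.
Vertically, h_p = y_p·sinθ = 1.79376 × 0.898028 = 1.61085 m.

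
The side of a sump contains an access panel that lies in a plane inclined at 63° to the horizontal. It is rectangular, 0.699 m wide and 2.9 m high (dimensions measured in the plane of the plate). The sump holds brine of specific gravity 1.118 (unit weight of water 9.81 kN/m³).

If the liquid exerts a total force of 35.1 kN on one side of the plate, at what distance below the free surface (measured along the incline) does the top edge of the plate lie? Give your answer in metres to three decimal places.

y_top ≈ 0.322 m

γ = 1.118 × 9.81 = 10.96758 kN/m³.
A = 0.699 × 2.9 = 2.0271 m².
From F = γ·h_c·A, the centroid depth is h_c = 35.1/(10.96758 × 2.0271) = 1.57878 m.
Let θ = 63° be the plate's angle to the horizontal; measure y along the incline from where the plane meets the free surface. Vertical depth h = y·sinθ with sinθ = 0.891007.
Along the incline, y_c = h_c/sinθ = 1.57878/0.891007 = 1.77191 m.
The centroid lies 2.9/2 = 1.45 m below the top edge, so the top edge sits at y_top = 1.77191 − 1.45 = 0.32191 m along the incline.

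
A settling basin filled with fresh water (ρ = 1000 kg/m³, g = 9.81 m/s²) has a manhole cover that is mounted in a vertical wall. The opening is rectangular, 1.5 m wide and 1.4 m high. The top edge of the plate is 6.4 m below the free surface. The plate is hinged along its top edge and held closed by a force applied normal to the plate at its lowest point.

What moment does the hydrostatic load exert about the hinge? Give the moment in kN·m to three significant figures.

M ≈ 106 kN·m

γ = ρg = 1000 × 9.81 = 9810 N/m³ = 9.81 kN/m³.
The centroid lies 1.4/2 = 0.7 m below the top edge, so the centroid depth is h_c = 6.4 + 0.7 = 7.1 m.
A = 1.5 × 1.4 = 2.1 m².
Resultant F = γ·h_c·A = 9.81 × 7.1 × 2.1 = 146.267 kN.
I_c = b·h³/12 = 1.5 × 1.4³/12 = 0.343 m⁴.
Centre of pressure: y_p = y_c + I_c/(y_c·A) = 7.1 + 0.343/(7.1 × 2.1) = 7.1 + 0.0230047 = 7.123 m along the plane.
The resultant acts 0.7 + 0.0230047 = 0.723005 m (along the plate) below the hinge at the top edge, so the moment about the hinge is M = F × 0.723005 = 146.267 × 0.723005 = 105.752 kN·m.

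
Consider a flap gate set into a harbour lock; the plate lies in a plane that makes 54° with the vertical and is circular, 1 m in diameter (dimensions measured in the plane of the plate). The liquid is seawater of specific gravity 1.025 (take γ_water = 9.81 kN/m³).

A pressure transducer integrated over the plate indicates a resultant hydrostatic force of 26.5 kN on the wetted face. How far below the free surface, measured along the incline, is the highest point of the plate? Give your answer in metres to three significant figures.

y_top ≈ 5.21 m

γ = 1.025 × 9.81 = 10.05525 kN/m³.
A = π(0.5)² = 0.785398 m².
From F = γ·h_c·A, the centroid depth is h_c = 26.5/(10.05525 × 0.785398) = 3.35555 m.
The plate makes 54° with the vertical, i.e. θ = 90° − 54° = 36° to the horizontal. Measuring y along the incline from the free-surface line, vertical depth h = y·sinθ with sinθ = 0.587785.
Along the incline, y_c = h_c/sinθ = 3.35555/0.587785 = 5.70881 m.
The centroid is at the centre, 0.5 m below the top of the plate, so the highest point sits at y_top = 5.70881 − 0.5 = 5.20881 m along the incline.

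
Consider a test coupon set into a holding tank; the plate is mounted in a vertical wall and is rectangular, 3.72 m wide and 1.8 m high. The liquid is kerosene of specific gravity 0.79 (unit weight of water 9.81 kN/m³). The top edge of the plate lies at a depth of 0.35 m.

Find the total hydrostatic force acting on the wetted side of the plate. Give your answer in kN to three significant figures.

F ≈ 64.9 kN

γ = 0.79 × 9.81 = 7.7499 kN/m³.
The centroid lies 1.8/2 = 0.9 m below the top edge, so the centroid depth is h_c = 0.35 + 0.9 = 1.25 m.
A = 3.72 × 1.8 = 6.696 m².
Resultant F = γ·h_c·A = 7.7499 × 1.25 × 6.696 = 64.8667 kN.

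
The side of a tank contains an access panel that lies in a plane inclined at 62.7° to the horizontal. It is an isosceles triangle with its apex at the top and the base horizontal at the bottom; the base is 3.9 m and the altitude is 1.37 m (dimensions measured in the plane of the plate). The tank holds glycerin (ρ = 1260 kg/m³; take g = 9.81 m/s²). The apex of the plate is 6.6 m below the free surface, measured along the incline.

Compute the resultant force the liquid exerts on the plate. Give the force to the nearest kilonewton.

γ = ρg = 1260 × 9.81 / 1000 = 12.3606 kN/m³.
Let θ = 62.7° be the plate's angle to the horizontal; measure y along the incline from where the plane meets the free surface. Vertical depth h = y·sinθ with sinθ = 0.888617.
With the apex up, the centroid sits 2h/3 = 2 × 1.37/3 = 0.913333 m below the apex, so y_c = 6.6 + 0.913333 = 7.51333 m and h_c = 7.51333 × 0.888617 = 6.67647 m.
A = ½ × 3.9 × 1.37 = 2.6715 m².
Resultant F = γ·h_c·A = 12.3606 × 6.67647 × 2.6715 = 220.466 kN.

F ≈ 220 kN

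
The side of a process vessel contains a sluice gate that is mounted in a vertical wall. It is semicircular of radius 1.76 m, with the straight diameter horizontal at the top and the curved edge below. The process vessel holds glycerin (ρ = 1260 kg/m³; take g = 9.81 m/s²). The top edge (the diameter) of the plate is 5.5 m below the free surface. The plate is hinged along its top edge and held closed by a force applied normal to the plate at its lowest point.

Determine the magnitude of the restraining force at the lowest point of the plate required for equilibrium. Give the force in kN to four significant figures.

γ = ρg = 1260 × 9.81 / 1000 = 12.3606 kN/m³.
The centroid of a semicircle lies 4r/(3π) = 0.746967 m from the diameter, here below the top edge, so the centroid depth is h_c = 5.5 + 0.746967 = 6.24697 m.
A = πr²/2 = π × 1.76²/2 = 4.8657 m².
Resultant F = γ·h_c·A = 12.3606 × 6.24697 × 4.8657 = 375.711 kN.
I_c = (π/8 − 8/(9π))·r⁴ = 0.109757 × 1.76⁴ = 1.05313 m⁴.
Centre of pressure: y_p = y_c + I_c/(y_c·A) = 6.24697 + 1.05313/(6.24697 × 4.8657) = 6.24697 + 0.0346471 = 6.28162 m along the plane.
The resultant acts 0.746967 + 0.0346471 = 0.781614 m (along the plate) below the hinge at the top edge, so the moment about the hinge is M = F × 0.781614 = 375.711 × 0.781614 = 293.661 kN·m.
A normal force at the bottom, 1.76 m from the hinge, must supply this moment: P = 293.661/1.76 = 166.853 kN.

P ≈ 166.9 kN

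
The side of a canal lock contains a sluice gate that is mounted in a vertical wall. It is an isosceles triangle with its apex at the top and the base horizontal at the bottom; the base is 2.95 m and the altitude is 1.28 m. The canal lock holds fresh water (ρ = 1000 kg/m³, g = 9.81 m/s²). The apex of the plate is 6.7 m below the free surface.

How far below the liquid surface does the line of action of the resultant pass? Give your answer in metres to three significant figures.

γ = ρg = 1000 × 9.81 = 9810 N/m³ = 9.81 kN/m³.
With the apex up, the centroid sits 2h/3 = 2 × 1.28/3 = 0.853333 m below the apex, so the centroid depth is h_c = 6.7 + 0.853333 = 7.55333 m.
A = ½ × 2.95 × 1.28 = 1.888 m².
Resultant F = γ·h_c·A = 9.81 × 7.55333 × 1.888 = 139.897 kN.
I_c = b·h³/36 = 2.95 × 1.28³/36 = 0.17185 m⁴.
Centre of pressure: y_p = y_c + I_c/(y_c·A) = 7.55333 + 0.17185/(7.55333 × 1.888) = 7.55333 + 0.0120506 = 7.56538 m along the plane.

h_p = 7.57 m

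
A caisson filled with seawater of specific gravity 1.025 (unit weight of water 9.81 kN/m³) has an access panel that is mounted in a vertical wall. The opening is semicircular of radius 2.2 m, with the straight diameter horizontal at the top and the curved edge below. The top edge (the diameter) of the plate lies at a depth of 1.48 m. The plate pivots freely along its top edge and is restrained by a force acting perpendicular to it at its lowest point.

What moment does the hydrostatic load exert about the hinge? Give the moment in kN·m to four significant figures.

γ = 1.025 × 9.81 = 10.05525 kN/m³.
The centroid of a semicircle lies 4r/(3π) = 0.933709 m from the diameter, here below the top edge, so the centroid depth is h_c = 1.48 + 0.933709 = 2.41371 m.
A = πr²/2 = π × 2.2²/2 = 7.60265 m².
Resultant F = γ·h_c·A = 10.05525 × 2.41371 × 7.60265 = 184.52 kN.
I_c = (π/8 − 8/(9π))·r⁴ = 0.109757 × 2.2⁴ = 2.57112 m⁴.
Centre of pressure: y_p = y_c + I_c/(y_c·A) = 2.41371 + 2.57112/(2.41371 × 7.60265) = 2.41371 + 0.140111 = 2.55382 m along the plane.
The resultant acts 0.933709 + 0.140111 = 1.07382 m (along the plate) below the hinge at the top edge, so the moment about the hinge is M = F × 1.07382 = 184.52 × 1.07382 = 198.141 kN·m.

M ≈ 198.1 kN·m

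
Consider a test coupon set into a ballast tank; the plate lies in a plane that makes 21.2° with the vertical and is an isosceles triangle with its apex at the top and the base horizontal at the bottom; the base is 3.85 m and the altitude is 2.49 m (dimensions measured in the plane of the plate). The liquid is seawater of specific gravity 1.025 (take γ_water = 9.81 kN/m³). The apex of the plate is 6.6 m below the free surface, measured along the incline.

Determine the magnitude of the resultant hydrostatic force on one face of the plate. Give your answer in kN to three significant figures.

γ = 1.025 × 9.81 = 10.05525 kN/m³.
The plate makes 21.2° with the vertical, i.e. θ = 90° − 21.2° = 68.8° to the horizontal. Measuring y along the incline from the free-surface line, vertical depth h = y·sinθ with sinθ = 0.932324.
With the apex up, the centroid sits 2h/3 = 2 × 2.49/3 = 1.66 m below the apex, so y_c = 6.6 + 1.66 = 8.26 m and h_c = 8.26 × 0.932324 = 7.701 m.
A = ½ × 3.85 × 2.49 = 4.79325 m².
Resultant F = γ·h_c·A = 10.05525 × 7.701 × 4.79325 = 371.168 kN.

F ≈ 371 kN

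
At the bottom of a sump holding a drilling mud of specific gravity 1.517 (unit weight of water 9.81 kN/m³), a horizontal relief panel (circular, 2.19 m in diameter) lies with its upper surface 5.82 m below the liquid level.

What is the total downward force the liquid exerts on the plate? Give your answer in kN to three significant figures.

F ≈ 326 kN

γ = 1.517 × 9.81 = 14.88177 kN/m³.
The plate is horizontal, so pressure is uniform at p = γ·h = 14.88177 × 5.82 = 86.6119 kN/m².
A = π(1.095)² = 3.76685 m².
F = p·A = 86.6119 × 3.76685 = 326.254 kN.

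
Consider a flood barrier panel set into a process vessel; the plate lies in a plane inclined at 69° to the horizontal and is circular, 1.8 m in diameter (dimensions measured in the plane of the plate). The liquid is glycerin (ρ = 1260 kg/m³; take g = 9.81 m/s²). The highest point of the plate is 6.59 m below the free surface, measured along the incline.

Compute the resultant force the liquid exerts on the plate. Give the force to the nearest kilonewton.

F ≈ 220 kN

γ = ρg = 1260 × 9.81 / 1000 = 12.3606 kN/m³.
Let θ = 69° be the plate's angle to the horizontal; measure y along the incline from where the plane meets the free surface. Vertical depth h = y·sinθ with sinθ = 0.933580.
The centroid is at the centre, 0.9 m below the top of the plate, so y_c = 6.59 + 0.9 = 7.49 m and h_c = 7.49 × 0.933580 = 6.99251 m.
A = π(0.9)² = 2.54469 m².
Resultant F = γ·h_c·A = 12.3606 × 6.99251 × 2.54469 = 219.942 kN.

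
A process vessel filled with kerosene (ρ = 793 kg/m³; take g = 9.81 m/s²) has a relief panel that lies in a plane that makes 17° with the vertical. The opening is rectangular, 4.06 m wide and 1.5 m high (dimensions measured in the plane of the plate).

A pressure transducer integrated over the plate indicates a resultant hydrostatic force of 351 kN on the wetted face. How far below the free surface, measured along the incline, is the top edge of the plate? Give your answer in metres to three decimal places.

γ = ρg = 793 × 9.81 / 1000 = 7.77933 kN/m³.
A = 4.06 × 1.5 = 6.09 m².
From F = γ·h_c·A, the centroid depth is h_c = 351/(7.77933 × 6.09) = 7.4088 m.
The plate makes 17° with the vertical, i.e. θ = 90° − 17° = 73° to the horizontal. Measuring y along the incline from the free-surface line, vertical depth h = y·sinθ with sinθ = 0.956305.
Along the incline, y_c = h_c/sinθ = 7.4088/0.956305 = 7.74732 m.
The centroid lies 1.5/2 = 0.75 m below the top edge, so the top edge sits at y_top = 7.74732 − 0.75 = 6.99732 m along the incline.

y_top ≈ 6.997 m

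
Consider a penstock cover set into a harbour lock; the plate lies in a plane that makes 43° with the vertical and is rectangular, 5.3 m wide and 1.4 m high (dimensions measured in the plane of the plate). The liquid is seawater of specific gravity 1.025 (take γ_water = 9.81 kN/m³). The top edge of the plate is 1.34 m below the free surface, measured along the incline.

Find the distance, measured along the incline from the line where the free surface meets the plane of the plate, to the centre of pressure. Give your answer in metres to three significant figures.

y_p = 2.12 m

γ = 1.025 × 9.81 = 10.05525 kN/m³.
The plate makes 43° with the vertical, i.e. θ = 90° − 43° = 47° to the horizontal. Measuring y along the incline from the free-surface line, vertical depth h = y·sinθ with sinθ = 0.731354.
The centroid lies 1.4/2 = 0.7 m below the top edge, so y_c = 1.34 + 0.7 = 2.04 m and h_c = 2.04 × 0.731354 = 1.49196 m.
A = 5.3 × 1.4 = 7.42 m².
Resultant F = γ·h_c·A = 10.05525 × 1.49196 × 7.42 = 111.315 kN.
I_c = b·h³/12 = 5.3 × 1.4³/12 = 1.21193 m⁴.
Centre of pressure: y_p = y_c + I_c/(y_c·A) = 2.04 + 1.21193/(2.04 × 7.42) = 2.04 + 0.0800651 = 2.12007 m along the plane.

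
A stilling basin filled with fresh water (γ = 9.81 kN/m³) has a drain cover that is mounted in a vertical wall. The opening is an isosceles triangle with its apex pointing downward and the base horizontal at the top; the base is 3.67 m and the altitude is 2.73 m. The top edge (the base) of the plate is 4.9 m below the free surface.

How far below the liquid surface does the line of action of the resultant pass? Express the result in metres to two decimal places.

h_p = 5.88 m

γ = 9.81 kN/m³.
With the apex down, the centroid sits h/3 = 2.73/3 = 0.91 m below the base (the top edge), so the centroid depth is h_c = 4.9 + 0.91 = 5.81 m.
A = ½ × 3.67 × 2.73 = 5.00955 m².
Resultant F = γ·h_c·A = 9.81 × 5.81 × 5.00955 = 285.525 kN.
I_c = b·h³/36 = 3.67 × 2.73³/36 = 2.0742 m⁴.
Centre of pressure: y_p = y_c + I_c/(y_c·A) = 5.81 + 2.0742/(5.81 × 5.00955) = 5.81 + 0.0712649 = 5.88126 m along the plane.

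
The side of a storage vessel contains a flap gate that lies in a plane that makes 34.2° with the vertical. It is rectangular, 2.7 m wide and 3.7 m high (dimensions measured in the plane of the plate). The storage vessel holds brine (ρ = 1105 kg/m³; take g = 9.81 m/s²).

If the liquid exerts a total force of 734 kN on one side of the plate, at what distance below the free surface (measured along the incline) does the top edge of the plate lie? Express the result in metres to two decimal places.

γ = ρg = 1105 × 9.81 / 1000 = 10.84005 kN/m³.
A = 2.7 × 3.7 = 9.99 m².
From F = γ·h_c·A, the centroid depth is h_c = 734/(10.84005 × 9.99) = 6.77796 m.
The plate makes 34.2° with the vertical, i.e. θ = 90° − 34.2° = 55.8° to the horizontal. Measuring y along the incline from the free-surface line, vertical depth h = y·sinθ with sinθ = 0.827081.
Along the incline, y_c = h_c/sinθ = 6.77796/0.827081 = 8.19504 m.
The centroid lies 3.7/2 = 1.85 m below the top edge, so the top edge sits at y_top = 8.19504 − 1.85 = 6.34504 m along the incline.

y_top ≈ 6.35 m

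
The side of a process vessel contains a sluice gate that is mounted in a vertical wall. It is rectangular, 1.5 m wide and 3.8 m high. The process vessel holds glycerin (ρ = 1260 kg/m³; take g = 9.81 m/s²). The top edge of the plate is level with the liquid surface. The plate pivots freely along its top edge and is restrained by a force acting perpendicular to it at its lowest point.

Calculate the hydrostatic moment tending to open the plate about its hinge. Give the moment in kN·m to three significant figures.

γ = ρg = 1260 × 9.81 / 1000 = 12.3606 kN/m³.
The centroid lies 3.8/2 = 1.9 m below the top edge, so the centroid depth is h_c = 1.9 m.
A = 1.5 × 3.8 = 5.7 m².
Resultant F = γ·h_c·A = 12.3606 × 1.9 × 5.7 = 133.865 kN.
I_c = b·h³/12 = 1.5 × 3.8³/12 = 6.859 m⁴.
Centre of pressure: y_p = y_c + I_c/(y_c·A) = 1.9 + 6.859/(1.9 × 5.7) = 1.9 + 0.633333 = 2.53333 m along the plane.
The resultant acts 1.9 + 0.633333 = 2.53333 m (along the plate) below the hinge at the top edge, so the moment about the hinge is M = F × 2.53333 = 133.865 × 2.53333 = 339.124 kN·m.

M ≈ 339 kN·m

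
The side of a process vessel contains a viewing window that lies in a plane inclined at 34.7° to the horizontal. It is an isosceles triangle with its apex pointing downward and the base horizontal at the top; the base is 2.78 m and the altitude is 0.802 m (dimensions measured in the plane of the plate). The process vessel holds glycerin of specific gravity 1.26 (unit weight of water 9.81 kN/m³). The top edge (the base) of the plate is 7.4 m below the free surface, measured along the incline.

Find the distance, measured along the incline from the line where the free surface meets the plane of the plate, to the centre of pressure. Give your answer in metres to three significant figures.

γ = 1.26 × 9.81 = 12.3606 kN/m³.
Let θ = 34.7° be the plate's angle to the horizontal; measure y along the incline from where the plane meets the free surface. Vertical depth h = y·sinθ with sinθ = 0.569280.
With the apex down, the centroid sits h/3 = 0.802/3 = 0.267333 m below the base (the top edge), so y_c = 7.4 + 0.267333 = 7.66733 m and h_c = 7.66733 × 0.569280 = 4.36486 m.
A = ½ × 2.78 × 0.802 = 1.11478 m².
Resultant F = γ·h_c·A = 12.3606 × 4.36486 × 1.11478 = 60.1449 kN.
I_c = b·h³/36 = 2.78 × 0.802³/36 = 0.0398351 m⁴.
Centre of pressure: y_p = y_c + I_c/(y_c·A) = 7.66733 + 0.0398351/(7.66733 × 1.11478) = 7.66733 + 0.0046605 = 7.67199 m along the plane.

y_p = 7.67 m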